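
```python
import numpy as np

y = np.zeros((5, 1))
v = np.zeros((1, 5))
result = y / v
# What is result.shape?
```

(5, 5)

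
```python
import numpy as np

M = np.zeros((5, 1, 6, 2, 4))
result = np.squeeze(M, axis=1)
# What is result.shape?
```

(5, 6, 2, 4)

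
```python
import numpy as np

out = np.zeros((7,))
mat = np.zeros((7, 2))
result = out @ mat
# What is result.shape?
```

(2,)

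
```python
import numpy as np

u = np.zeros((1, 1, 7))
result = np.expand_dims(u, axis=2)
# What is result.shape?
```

(1, 1, 1, 7)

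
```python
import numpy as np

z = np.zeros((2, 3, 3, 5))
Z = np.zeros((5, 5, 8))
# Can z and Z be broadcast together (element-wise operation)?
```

No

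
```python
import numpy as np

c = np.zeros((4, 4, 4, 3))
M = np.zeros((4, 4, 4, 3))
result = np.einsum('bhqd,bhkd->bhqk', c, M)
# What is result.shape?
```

(4, 4, 4, 4)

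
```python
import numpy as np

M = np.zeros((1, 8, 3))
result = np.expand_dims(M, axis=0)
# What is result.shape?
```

(1, 1, 8, 3)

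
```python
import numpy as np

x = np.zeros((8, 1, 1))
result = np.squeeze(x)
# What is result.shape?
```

(8,)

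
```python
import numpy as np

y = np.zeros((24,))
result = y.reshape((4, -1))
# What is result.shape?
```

(4, 6)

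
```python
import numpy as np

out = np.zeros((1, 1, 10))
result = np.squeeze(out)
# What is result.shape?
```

(10,)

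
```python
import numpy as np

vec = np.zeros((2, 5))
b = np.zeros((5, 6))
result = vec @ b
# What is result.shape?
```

(2, 6)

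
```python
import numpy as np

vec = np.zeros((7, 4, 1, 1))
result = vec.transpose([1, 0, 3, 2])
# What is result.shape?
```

(4, 7, 1, 1)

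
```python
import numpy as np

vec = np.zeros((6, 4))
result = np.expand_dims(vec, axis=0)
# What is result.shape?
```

(1, 6, 4)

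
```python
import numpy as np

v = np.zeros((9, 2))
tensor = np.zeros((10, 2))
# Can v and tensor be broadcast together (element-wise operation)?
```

No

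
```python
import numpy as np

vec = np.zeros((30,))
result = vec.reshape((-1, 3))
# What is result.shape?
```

(10, 3)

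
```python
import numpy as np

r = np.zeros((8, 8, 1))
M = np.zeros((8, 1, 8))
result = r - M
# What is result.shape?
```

(8, 8, 8)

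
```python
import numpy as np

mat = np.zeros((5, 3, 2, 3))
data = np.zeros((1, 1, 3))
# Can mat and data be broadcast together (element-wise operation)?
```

Yes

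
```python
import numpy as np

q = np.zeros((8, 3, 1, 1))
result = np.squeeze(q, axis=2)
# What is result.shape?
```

(8, 3, 1)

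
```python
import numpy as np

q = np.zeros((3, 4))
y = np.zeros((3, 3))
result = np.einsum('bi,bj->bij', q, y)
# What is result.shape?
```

(3, 4, 3)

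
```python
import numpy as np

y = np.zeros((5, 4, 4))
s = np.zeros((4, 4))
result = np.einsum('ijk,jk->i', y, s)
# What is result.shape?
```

(5,)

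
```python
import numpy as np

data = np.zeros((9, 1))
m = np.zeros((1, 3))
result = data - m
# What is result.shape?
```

(9, 3)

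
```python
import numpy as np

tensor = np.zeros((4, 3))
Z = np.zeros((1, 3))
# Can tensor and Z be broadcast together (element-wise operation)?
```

Yes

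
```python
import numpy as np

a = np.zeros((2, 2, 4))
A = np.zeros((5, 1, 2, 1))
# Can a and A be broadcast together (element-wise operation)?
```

Yes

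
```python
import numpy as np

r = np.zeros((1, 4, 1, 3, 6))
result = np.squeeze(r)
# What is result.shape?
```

(4, 3, 6)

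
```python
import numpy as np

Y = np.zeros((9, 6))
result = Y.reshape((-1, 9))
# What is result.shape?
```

(6, 9)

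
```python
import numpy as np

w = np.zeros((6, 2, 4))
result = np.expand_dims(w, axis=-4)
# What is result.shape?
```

(1, 6, 2, 4)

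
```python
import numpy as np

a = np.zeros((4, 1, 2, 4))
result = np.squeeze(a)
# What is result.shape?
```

(4, 2, 4)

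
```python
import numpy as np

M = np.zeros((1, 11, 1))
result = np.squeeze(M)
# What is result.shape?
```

(11,)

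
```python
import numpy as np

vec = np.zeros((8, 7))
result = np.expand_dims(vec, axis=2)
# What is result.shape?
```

(8, 7, 1)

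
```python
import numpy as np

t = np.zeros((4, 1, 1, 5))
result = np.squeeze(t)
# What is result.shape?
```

(4, 5)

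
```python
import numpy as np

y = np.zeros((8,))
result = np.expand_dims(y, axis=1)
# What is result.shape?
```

(8, 1)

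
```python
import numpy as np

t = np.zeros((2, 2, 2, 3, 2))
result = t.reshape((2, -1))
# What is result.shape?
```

(2, 24)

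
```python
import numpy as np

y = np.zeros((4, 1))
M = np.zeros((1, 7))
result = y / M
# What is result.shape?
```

(4, 7)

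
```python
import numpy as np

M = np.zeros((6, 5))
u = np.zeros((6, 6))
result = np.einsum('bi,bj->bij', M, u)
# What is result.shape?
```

(6, 5, 6)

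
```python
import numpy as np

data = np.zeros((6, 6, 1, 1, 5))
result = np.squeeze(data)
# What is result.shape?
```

(6, 6, 5)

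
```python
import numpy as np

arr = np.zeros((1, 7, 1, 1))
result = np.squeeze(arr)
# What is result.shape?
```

(7,)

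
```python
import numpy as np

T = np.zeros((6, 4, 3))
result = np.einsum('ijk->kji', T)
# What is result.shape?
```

(3, 4, 6)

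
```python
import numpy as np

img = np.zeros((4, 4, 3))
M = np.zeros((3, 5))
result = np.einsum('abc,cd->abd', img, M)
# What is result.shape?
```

(4, 4, 5)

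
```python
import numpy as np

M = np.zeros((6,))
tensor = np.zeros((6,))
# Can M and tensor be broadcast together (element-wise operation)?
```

Yes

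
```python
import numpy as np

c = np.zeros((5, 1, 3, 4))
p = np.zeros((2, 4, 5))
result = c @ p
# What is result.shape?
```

(5, 2, 3, 5)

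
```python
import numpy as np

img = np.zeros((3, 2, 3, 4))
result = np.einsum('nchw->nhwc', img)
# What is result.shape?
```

(3, 3, 4, 2)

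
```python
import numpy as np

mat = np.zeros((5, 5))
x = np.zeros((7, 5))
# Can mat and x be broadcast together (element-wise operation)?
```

No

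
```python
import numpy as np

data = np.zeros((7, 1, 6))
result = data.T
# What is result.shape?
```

(6, 1, 7)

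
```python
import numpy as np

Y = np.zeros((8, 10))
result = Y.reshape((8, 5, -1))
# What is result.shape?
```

(8, 5, 2)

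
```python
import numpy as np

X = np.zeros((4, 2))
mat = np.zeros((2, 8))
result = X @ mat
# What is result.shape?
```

(4, 8)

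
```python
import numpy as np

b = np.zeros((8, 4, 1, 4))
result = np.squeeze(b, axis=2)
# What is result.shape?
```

(8, 4, 4)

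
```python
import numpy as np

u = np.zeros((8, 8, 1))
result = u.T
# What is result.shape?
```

(1, 8, 8)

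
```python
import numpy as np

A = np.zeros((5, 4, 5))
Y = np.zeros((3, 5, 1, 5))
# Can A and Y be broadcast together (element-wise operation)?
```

Yes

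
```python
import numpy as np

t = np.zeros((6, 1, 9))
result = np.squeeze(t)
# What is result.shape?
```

(6, 9)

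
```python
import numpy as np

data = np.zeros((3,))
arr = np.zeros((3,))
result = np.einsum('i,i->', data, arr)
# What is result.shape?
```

()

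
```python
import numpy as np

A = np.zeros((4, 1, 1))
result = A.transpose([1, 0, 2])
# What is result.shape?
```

(1, 4, 1)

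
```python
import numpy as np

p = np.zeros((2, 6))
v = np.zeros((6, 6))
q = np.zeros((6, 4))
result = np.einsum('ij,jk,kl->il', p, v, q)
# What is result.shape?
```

(2, 4)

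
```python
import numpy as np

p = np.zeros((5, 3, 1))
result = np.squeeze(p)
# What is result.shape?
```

(5, 3)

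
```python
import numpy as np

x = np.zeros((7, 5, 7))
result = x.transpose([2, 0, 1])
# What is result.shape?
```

(7, 7, 5)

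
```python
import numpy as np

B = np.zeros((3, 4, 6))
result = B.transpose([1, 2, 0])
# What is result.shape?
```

(4, 6, 3)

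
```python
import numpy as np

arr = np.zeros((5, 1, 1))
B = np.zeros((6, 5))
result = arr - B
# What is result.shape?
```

(5, 6, 5)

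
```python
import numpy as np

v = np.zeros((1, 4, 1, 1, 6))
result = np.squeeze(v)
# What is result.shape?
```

(4, 6)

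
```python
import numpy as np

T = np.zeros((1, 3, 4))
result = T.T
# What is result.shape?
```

(4, 3, 1)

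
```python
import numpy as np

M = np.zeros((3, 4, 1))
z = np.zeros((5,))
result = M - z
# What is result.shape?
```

(3, 4, 5)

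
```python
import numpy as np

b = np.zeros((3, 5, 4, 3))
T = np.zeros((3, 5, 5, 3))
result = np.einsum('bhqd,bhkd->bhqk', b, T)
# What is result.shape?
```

(3, 5, 4, 5)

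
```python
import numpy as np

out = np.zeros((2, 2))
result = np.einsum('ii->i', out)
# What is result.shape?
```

(2,)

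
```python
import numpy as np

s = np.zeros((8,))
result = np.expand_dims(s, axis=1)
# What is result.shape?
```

(8, 1)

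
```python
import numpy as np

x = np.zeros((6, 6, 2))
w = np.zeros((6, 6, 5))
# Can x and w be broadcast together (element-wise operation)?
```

No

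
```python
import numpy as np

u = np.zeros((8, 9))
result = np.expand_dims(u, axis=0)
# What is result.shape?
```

(1, 8, 9)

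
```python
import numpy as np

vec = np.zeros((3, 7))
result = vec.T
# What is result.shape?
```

(7, 3)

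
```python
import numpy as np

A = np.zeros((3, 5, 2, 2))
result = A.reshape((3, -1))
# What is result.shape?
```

(3, 20)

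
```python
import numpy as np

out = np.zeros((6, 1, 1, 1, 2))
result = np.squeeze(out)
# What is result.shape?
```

(6, 2)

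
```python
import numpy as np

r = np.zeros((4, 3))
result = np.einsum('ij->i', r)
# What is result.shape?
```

(4,)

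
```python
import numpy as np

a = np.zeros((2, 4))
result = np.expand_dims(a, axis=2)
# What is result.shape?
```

(2, 4, 1)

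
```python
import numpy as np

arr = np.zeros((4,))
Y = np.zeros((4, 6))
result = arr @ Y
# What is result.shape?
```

(6,)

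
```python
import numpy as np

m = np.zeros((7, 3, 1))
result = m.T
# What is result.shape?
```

(1, 3, 7)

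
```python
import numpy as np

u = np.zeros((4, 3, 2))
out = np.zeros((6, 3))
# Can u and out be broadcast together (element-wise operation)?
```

No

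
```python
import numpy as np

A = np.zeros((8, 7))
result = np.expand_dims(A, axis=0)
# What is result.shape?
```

(1, 8, 7)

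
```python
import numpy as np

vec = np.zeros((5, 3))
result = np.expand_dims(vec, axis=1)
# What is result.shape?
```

(5, 1, 3)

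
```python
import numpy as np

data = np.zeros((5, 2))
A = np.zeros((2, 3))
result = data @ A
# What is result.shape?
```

(5, 3)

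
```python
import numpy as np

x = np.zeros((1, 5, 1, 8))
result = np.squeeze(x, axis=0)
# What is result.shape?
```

(5, 1, 8)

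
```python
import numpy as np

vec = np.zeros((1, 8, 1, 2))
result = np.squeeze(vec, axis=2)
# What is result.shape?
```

(1, 8, 2)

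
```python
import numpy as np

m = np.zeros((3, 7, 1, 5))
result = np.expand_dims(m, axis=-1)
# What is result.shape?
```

(3, 7, 1, 5, 1)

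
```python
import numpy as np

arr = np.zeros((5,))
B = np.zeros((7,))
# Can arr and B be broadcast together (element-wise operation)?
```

No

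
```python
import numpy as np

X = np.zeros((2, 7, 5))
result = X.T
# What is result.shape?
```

(5, 7, 2)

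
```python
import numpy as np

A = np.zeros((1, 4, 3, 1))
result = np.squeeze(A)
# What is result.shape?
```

(4, 3)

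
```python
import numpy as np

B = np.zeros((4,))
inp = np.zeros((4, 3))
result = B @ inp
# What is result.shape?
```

(3,)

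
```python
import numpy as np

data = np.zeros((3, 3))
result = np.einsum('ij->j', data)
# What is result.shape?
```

(3,)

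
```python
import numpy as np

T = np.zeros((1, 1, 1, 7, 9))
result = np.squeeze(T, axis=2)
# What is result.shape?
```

(1, 1, 7, 9)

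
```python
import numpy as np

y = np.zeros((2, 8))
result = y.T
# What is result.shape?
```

(8, 2)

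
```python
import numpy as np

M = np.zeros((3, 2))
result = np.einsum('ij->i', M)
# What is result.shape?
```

(3,)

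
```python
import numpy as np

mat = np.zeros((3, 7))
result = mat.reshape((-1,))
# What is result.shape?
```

(21,)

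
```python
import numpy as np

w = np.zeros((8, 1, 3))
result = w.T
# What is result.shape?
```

(3, 1, 8)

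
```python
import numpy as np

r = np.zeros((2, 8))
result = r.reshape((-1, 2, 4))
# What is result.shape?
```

(2, 2, 4)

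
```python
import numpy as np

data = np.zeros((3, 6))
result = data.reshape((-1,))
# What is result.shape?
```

(18,)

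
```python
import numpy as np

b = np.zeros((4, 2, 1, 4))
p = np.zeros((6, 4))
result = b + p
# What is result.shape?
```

(4, 2, 6, 4)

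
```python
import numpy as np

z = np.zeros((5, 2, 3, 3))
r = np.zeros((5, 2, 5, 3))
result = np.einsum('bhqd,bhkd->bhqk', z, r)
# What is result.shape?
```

(5, 2, 3, 5)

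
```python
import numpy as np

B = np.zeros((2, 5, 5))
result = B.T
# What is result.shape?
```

(5, 5, 2)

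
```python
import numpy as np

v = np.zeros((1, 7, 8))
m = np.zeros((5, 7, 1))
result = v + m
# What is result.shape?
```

(5, 7, 8)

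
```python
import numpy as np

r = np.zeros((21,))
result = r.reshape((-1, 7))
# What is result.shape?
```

(3, 7)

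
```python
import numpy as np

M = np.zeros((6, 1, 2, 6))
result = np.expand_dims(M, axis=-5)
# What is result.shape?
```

(1, 6, 1, 2, 6)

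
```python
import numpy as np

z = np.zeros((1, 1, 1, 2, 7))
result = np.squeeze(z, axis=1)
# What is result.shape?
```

(1, 1, 2, 7)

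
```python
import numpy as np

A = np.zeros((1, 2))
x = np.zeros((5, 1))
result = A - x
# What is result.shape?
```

(5, 2)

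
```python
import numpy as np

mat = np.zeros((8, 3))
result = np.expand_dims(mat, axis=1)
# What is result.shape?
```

(8, 1, 3)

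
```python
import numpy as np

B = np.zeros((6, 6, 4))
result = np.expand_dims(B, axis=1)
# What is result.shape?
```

(6, 1, 6, 4)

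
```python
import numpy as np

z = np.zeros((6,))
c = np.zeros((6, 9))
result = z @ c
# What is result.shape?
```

(9,)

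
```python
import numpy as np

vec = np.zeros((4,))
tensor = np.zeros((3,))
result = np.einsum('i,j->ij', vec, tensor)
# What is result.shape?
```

(4, 3)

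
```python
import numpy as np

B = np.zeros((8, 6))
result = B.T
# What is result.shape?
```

(6, 8)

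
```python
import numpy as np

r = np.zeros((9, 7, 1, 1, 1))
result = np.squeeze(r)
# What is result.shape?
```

(9, 7)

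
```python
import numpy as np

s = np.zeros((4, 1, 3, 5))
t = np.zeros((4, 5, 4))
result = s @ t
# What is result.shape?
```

(4, 4, 3, 4)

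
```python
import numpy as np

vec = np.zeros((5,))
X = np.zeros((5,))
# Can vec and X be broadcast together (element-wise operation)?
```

Yes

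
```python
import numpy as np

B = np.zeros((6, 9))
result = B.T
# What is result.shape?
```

(9, 6)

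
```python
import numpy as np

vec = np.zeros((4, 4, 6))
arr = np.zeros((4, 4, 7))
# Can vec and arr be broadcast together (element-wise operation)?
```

No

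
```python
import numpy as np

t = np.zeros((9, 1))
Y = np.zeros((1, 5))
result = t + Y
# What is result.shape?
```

(9, 5)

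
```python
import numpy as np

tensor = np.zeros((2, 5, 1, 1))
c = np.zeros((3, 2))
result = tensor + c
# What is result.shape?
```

(2, 5, 3, 2)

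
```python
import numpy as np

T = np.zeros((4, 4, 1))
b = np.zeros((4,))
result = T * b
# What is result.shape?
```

(4, 4, 4)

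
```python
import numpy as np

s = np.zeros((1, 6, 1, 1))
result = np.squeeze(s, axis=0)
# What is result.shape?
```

(6, 1, 1)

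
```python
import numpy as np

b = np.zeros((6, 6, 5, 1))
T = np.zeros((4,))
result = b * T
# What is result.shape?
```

(6, 6, 5, 4)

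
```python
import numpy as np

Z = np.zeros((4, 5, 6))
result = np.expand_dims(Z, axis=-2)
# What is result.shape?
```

(4, 5, 1, 6)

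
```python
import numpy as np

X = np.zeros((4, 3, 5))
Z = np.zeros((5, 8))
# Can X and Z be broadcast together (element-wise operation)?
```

No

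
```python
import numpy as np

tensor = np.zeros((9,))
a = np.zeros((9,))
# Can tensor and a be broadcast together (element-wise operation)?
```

Yes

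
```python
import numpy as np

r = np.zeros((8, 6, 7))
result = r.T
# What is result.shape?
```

(7, 6, 8)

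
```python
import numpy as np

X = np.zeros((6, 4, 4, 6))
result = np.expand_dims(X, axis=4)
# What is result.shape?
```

(6, 4, 4, 6, 1)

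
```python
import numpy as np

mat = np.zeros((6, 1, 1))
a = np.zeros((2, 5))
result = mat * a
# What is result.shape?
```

(6, 2, 5)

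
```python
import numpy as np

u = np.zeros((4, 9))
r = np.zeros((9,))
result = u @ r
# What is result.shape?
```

(4,)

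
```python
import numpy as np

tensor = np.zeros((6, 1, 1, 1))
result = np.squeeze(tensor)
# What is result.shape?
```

(6,)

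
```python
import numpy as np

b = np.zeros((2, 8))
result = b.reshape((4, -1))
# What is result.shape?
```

(4, 4)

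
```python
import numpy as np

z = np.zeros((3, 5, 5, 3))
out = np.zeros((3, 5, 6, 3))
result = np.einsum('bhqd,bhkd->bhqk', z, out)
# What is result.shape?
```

(3, 5, 5, 6)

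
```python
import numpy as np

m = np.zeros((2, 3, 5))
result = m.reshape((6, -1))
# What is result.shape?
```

(6, 5)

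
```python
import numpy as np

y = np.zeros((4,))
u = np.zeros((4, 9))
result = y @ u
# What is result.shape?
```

(9,)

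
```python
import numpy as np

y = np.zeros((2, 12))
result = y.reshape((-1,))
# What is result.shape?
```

(24,)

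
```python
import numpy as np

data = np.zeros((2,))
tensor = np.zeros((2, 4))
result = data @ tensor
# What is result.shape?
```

(4,)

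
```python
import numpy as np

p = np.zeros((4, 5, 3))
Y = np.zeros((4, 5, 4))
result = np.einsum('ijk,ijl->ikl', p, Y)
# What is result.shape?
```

(4, 3, 4)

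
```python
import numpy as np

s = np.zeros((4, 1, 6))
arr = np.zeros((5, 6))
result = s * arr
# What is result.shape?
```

(4, 5, 6)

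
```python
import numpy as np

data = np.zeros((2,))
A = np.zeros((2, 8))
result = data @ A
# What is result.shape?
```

(8,)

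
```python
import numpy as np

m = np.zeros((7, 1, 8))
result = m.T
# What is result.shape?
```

(8, 1, 7)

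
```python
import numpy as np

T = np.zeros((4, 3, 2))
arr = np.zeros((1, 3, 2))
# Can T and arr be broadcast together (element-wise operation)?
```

Yes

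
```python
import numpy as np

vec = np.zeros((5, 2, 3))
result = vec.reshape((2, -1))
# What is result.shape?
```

(2, 15)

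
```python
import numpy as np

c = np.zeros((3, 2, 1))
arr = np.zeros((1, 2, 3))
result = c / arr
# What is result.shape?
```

(3, 2, 3)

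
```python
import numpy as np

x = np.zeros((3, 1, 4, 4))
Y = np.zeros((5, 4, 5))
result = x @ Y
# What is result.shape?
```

(3, 5, 4, 5)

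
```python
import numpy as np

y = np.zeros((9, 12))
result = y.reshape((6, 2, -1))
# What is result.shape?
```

(6, 2, 9)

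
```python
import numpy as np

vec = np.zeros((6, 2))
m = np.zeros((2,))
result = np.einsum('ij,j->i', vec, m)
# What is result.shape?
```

(6,)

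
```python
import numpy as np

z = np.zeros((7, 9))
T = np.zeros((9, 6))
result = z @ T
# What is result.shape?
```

(7, 6)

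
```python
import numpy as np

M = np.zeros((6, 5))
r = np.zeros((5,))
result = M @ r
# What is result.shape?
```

(6,)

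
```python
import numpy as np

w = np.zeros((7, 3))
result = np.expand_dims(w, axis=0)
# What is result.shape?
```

(1, 7, 3)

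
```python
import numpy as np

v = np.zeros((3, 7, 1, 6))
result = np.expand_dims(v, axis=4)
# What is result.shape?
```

(3, 7, 1, 6, 1)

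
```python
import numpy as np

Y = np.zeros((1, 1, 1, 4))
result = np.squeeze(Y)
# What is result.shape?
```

(4,)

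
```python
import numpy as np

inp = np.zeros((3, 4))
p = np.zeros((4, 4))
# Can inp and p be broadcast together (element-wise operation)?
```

No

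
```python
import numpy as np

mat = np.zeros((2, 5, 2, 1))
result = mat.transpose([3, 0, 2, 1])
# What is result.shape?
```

(1, 2, 2, 5)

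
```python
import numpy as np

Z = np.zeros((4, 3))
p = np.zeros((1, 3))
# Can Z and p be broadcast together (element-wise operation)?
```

Yes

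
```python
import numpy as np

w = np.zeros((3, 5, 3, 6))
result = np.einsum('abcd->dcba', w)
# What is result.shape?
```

(6, 3, 5, 3)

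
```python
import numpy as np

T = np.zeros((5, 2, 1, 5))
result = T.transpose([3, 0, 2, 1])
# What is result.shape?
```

(5, 5, 1, 2)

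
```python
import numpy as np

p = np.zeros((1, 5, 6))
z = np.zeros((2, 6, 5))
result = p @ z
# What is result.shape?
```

(2, 5, 5)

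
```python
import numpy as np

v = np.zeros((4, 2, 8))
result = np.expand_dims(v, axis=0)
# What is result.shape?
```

(1, 4, 2, 8)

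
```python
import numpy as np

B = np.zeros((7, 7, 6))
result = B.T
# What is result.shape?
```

(6, 7, 7)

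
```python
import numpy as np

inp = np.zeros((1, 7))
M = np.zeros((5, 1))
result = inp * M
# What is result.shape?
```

(5, 7)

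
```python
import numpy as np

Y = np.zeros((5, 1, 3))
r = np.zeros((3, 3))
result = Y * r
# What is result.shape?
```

(5, 3, 3)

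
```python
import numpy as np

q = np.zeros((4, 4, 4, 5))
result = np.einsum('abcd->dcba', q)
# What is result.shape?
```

(5, 4, 4, 4)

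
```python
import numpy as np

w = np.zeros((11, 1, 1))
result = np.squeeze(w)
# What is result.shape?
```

(11,)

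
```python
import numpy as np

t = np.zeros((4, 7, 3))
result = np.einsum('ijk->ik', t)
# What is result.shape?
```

(4, 3)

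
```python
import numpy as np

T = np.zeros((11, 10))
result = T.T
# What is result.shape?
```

(10, 11)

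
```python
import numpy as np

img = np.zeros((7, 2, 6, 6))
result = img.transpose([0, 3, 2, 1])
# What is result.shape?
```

(7, 6, 6, 2)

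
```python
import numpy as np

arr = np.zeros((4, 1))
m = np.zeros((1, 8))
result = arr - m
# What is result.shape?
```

(4, 8)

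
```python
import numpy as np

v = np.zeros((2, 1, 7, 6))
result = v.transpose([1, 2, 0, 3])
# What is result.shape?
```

(1, 7, 2, 6)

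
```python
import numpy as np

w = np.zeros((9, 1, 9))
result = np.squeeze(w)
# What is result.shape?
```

(9, 9)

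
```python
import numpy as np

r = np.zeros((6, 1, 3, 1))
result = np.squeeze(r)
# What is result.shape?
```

(6, 3)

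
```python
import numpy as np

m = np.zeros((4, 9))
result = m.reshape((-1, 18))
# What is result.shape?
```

(2, 18)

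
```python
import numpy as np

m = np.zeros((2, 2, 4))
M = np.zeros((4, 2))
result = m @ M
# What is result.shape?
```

(2, 2, 2)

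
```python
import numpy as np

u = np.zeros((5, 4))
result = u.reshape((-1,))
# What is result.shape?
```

(20,)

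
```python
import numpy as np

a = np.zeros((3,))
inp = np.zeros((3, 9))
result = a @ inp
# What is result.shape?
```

(9,)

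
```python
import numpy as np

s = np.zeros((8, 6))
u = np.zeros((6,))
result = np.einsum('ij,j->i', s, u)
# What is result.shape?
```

(8,)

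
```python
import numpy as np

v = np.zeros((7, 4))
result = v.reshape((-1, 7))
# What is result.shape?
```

(4, 7)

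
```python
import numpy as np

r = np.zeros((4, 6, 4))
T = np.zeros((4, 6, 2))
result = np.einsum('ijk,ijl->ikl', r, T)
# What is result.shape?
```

(4, 4, 2)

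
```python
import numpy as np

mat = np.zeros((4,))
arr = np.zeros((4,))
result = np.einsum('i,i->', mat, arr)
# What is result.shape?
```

()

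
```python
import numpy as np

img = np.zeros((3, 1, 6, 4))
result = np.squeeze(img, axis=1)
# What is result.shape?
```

(3, 6, 4)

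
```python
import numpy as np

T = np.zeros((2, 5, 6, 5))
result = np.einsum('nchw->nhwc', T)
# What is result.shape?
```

(2, 6, 5, 5)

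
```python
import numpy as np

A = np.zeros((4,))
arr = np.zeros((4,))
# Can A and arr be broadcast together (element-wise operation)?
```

Yes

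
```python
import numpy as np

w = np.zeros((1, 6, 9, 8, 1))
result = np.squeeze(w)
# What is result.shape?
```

(6, 9, 8)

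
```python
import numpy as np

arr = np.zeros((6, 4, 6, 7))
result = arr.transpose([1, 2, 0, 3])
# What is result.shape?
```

(4, 6, 6, 7)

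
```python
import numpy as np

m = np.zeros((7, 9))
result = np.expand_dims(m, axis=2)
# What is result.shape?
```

(7, 9, 1)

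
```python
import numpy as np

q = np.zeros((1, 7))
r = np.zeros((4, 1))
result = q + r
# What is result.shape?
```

(4, 7)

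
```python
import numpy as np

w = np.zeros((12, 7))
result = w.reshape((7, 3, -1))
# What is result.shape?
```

(7, 3, 4)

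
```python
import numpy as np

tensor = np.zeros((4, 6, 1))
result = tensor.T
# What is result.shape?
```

(1, 6, 4)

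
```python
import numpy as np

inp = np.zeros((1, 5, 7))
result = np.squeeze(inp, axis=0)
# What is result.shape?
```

(5, 7)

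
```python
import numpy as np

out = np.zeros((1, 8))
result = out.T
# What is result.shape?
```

(8, 1)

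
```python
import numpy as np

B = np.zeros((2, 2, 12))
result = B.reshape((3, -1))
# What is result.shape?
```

(3, 16)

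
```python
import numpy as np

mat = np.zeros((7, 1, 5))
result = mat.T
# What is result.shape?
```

(5, 1, 7)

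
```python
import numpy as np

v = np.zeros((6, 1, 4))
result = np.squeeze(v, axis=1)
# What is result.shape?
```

(6, 4)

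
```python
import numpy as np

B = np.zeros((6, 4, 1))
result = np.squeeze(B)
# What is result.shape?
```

(6, 4)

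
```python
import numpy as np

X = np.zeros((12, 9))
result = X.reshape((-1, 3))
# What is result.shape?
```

(36, 3)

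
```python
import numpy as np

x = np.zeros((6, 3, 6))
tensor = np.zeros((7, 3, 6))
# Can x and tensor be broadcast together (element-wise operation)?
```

No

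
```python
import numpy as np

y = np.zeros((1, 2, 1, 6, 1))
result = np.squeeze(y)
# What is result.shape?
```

(2, 6)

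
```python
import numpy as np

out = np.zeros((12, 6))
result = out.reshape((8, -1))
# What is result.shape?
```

(8, 9)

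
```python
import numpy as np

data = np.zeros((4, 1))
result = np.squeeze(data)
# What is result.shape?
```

(4,)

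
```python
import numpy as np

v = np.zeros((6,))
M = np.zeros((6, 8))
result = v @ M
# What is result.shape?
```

(8,)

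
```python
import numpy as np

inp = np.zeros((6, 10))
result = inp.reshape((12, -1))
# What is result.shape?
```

(12, 5)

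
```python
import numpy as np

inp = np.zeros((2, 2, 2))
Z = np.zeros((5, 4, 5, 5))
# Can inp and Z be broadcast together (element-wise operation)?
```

No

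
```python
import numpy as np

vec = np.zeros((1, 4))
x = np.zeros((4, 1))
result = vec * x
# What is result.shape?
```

(4, 4)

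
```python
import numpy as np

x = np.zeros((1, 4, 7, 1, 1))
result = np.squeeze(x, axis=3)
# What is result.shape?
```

(1, 4, 7, 1)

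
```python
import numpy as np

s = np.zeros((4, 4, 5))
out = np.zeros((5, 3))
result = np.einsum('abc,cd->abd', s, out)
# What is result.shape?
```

(4, 4, 3)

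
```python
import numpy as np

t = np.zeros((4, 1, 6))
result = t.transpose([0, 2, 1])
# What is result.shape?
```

(4, 6, 1)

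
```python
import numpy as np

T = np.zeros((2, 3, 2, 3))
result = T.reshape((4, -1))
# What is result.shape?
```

(4, 9)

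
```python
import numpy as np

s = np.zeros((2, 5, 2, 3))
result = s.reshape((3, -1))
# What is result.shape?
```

(3, 20)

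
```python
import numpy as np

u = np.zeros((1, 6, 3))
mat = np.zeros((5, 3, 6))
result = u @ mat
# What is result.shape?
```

(5, 6, 6)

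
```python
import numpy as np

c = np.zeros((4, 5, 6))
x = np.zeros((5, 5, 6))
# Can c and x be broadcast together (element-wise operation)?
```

No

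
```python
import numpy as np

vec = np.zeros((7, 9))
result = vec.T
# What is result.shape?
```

(9, 7)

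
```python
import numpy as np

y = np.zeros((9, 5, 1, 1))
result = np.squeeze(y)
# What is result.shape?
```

(9, 5)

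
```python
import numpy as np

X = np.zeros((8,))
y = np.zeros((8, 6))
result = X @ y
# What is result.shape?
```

(6,)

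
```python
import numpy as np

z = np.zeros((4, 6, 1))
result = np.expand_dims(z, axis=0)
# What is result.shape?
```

(1, 4, 6, 1)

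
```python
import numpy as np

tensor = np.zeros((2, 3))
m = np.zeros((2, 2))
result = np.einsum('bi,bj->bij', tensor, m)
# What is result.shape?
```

(2, 3, 2)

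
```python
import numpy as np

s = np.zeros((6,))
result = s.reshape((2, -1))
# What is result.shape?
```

(2, 3)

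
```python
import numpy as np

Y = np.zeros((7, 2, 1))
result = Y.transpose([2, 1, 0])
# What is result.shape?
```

(1, 2, 7)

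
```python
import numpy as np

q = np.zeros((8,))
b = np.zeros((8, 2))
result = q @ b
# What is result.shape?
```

(2,)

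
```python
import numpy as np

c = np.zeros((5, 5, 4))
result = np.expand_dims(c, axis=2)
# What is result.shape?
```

(5, 5, 1, 4)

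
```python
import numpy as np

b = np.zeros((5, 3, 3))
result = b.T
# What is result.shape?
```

(3, 3, 5)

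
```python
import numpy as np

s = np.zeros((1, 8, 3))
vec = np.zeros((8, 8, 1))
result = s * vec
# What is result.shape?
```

(8, 8, 3)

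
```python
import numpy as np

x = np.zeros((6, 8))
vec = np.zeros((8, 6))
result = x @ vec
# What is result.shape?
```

(6, 6)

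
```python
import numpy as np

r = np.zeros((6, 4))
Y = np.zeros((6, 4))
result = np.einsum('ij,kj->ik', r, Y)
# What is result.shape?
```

(6, 6)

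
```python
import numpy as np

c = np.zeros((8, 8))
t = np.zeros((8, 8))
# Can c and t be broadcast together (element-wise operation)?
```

Yes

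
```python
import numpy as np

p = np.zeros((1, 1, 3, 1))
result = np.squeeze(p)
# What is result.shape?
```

(3,)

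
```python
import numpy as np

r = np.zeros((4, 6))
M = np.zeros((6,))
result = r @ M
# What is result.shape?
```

(4,)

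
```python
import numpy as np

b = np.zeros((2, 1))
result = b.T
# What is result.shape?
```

(1, 2)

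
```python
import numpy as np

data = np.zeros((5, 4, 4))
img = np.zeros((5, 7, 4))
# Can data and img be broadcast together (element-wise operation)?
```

No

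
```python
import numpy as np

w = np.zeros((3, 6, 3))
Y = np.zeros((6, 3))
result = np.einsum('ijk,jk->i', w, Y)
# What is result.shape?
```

(3,)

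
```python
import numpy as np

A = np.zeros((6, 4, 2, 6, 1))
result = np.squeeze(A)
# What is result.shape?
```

(6, 4, 2, 6)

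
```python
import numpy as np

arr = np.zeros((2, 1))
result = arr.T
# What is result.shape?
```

(1, 2)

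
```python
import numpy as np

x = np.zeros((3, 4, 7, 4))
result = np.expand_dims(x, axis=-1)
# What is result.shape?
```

(3, 4, 7, 4, 1)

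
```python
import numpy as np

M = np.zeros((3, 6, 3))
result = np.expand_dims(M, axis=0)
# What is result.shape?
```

(1, 3, 6, 3)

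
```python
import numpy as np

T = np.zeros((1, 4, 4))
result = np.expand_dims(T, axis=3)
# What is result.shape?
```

(1, 4, 4, 1)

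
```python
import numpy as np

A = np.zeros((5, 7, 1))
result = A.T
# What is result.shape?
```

(1, 7, 5)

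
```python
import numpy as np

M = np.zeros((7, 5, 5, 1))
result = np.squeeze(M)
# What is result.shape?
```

(7, 5, 5)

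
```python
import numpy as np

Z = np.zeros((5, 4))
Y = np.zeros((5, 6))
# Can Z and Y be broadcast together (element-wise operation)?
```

No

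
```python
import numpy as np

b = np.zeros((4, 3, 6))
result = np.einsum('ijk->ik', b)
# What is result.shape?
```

(4, 6)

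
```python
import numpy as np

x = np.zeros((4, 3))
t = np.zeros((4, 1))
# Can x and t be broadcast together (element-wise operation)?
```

Yes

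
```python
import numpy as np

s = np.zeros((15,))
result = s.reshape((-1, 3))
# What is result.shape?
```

(5, 3)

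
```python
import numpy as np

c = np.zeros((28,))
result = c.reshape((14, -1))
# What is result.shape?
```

(14, 2)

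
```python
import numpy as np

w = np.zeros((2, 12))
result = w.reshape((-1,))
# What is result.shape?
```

(24,)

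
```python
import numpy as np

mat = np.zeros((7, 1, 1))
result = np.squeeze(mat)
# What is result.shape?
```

(7,)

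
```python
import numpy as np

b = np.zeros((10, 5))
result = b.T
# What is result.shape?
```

(5, 10)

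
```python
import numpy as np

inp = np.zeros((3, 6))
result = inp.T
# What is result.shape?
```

(6, 3)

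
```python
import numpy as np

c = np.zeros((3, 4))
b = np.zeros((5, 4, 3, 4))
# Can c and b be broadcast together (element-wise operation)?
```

Yes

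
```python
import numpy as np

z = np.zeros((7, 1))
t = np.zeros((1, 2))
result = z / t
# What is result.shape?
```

(7, 2)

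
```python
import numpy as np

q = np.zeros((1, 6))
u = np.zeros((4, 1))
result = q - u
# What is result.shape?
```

(4, 6)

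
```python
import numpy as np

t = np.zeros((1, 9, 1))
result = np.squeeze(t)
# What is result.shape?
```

(9,)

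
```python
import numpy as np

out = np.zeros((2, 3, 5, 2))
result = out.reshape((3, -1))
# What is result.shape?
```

(3, 20)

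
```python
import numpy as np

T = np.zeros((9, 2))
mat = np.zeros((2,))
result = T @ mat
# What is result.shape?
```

(9,)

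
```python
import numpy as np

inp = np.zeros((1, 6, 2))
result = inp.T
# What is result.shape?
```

(2, 6, 1)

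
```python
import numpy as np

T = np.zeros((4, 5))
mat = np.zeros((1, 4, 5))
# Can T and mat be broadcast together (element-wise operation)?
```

Yes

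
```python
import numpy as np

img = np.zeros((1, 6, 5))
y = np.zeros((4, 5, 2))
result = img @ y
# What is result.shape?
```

(4, 6, 2)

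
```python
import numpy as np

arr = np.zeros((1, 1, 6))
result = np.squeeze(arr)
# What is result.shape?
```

(6,)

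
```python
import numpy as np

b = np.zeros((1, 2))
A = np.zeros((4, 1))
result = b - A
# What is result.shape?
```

(4, 2)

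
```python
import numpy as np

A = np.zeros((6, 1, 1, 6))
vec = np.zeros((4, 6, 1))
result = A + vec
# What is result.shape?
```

(6, 4, 6, 6)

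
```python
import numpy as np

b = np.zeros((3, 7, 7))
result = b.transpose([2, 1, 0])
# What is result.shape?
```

(7, 7, 3)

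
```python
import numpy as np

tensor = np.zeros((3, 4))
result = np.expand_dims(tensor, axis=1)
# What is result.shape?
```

(3, 1, 4)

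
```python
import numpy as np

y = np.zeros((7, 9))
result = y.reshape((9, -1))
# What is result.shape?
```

(9, 7)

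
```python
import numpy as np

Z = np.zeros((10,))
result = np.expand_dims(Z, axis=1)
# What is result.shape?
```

(10, 1)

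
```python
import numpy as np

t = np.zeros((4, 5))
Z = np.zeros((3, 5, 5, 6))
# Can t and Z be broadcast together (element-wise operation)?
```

No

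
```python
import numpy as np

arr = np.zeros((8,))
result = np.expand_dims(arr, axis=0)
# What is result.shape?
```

(1, 8)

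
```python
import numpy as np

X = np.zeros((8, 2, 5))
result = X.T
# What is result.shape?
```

(5, 2, 8)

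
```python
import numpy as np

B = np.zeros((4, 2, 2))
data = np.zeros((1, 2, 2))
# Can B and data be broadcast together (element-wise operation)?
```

Yes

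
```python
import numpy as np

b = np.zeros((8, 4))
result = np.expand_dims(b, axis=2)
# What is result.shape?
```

(8, 4, 1)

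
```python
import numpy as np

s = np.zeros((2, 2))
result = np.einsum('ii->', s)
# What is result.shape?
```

()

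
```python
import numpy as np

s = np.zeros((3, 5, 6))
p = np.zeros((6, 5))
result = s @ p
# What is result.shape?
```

(3, 5, 5)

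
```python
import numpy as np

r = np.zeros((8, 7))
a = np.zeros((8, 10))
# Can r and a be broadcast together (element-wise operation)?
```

No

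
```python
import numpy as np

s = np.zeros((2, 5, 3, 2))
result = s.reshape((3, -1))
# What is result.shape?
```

(3, 20)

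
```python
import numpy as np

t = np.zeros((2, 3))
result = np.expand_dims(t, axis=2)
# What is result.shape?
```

(2, 3, 1)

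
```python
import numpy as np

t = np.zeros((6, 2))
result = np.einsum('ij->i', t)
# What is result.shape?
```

(6,)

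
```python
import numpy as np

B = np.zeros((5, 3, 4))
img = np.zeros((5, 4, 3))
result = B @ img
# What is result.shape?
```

(5, 3, 3)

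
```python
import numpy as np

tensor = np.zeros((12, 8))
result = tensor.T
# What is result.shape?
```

(8, 12)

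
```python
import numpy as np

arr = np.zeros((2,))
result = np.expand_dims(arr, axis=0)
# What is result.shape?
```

(1, 2)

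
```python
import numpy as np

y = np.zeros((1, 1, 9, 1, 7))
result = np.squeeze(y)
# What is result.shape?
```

(9, 7)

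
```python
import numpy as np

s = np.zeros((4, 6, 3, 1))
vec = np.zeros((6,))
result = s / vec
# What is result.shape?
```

(4, 6, 3, 6)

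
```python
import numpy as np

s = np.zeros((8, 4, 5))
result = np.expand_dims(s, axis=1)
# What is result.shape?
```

(8, 1, 4, 5)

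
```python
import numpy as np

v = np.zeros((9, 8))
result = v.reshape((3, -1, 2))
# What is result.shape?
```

(3, 12, 2)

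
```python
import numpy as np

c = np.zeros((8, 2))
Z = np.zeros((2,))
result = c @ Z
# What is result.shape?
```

(8,)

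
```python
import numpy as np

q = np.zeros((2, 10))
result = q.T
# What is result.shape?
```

(10, 2)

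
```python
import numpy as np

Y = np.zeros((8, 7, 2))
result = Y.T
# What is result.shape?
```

(2, 7, 8)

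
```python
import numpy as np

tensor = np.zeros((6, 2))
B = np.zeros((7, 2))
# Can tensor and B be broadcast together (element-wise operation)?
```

No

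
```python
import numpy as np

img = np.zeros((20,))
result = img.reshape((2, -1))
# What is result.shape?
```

(2, 10)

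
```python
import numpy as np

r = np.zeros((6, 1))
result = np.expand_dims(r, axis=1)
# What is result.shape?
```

(6, 1, 1)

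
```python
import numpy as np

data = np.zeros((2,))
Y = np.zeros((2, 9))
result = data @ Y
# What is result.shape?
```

(9,)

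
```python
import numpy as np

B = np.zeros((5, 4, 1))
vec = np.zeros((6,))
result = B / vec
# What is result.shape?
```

(5, 4, 6)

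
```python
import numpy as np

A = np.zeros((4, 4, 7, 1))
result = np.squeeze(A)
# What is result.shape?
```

(4, 4, 7)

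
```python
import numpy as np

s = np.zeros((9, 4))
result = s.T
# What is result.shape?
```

(4, 9)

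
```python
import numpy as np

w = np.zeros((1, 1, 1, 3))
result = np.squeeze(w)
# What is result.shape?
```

(3,)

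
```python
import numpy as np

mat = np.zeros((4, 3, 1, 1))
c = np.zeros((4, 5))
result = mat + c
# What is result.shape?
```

(4, 3, 4, 5)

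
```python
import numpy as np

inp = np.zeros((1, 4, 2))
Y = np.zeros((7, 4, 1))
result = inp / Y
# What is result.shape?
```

(7, 4, 2)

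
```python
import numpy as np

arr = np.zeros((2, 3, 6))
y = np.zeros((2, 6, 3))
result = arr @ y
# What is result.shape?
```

(2, 3, 3)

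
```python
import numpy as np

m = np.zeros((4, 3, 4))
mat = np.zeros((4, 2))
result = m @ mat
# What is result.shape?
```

(4, 3, 2)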